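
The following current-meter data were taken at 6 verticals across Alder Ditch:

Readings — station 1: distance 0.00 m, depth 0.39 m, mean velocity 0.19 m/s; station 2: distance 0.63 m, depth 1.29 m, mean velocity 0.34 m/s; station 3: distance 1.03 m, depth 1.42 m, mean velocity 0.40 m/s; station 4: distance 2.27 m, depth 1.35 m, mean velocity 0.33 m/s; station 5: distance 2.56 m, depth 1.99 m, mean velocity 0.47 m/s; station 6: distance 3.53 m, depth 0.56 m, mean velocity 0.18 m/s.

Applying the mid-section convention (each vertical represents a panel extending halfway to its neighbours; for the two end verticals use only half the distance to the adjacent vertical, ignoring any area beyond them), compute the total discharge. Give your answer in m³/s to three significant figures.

w_1 = (0.63 − 0.00)/2 = 0.315 m; q_1 = 0.19 × 0.39 × 0.315 = 0.02334 m³/s
w_2 = (1.03 − 0.00)/2 = 0.515 m; q_2 = 0.34 × 1.29 × 0.515 = 0.2259 m³/s
w_3 = (2.27 − 0.63)/2 = 0.82 m; q_3 = 0.40 × 1.42 × 0.82 = 0.4658 m³/s
w_4 = (2.56 − 1.03)/2 = 0.765 m; q_4 = 0.33 × 1.35 × 0.765 = 0.3408 m³/s
w_5 = (3.53 − 2.27)/2 = 0.63 m; q_5 = 0.47 × 1.99 × 0.63 = 0.5892 m³/s
w_6 = (3.53 − 2.56)/2 = 0.485 m; q_6 = 0.18 × 0.56 × 0.485 = 0.04889 m³/s
Q = Σ qᵢ = 1.694 m³/s

1.69 m³/s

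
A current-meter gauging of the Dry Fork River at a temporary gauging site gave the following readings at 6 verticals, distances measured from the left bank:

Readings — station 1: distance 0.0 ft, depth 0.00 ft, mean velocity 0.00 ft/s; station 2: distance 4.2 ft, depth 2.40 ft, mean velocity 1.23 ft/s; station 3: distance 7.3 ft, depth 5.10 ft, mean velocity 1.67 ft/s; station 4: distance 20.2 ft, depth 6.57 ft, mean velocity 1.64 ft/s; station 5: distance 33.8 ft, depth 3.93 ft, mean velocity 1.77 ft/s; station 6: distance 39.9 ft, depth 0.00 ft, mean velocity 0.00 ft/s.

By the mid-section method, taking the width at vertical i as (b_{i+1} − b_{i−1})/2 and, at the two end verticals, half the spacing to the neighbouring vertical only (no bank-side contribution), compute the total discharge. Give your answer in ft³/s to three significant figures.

w_2 = (7.3 − 0.0)/2 = 3.65 ft; q_2 = 1.23 × 2.40 × 3.65 = 10.77 ft³/s
w_3 = (20.2 − 4.2)/2 = 8 ft; q_3 = 1.67 × 5.10 × 8 = 68.14 ft³/s
w_4 = (33.8 − 7.3)/2 = 13.25 ft; q_4 = 1.64 × 6.57 × 13.25 = 142.8 ft³/s
w_5 = (39.9 − 20.2)/2 = 9.85 ft; q_5 = 1.77 × 3.93 × 9.85 = 68.52 ft³/s
Stations 1, 6 contribute zero (depth or velocity is 0).
Q = Σ qᵢ = 290.2 ft³/s

290 ft³/s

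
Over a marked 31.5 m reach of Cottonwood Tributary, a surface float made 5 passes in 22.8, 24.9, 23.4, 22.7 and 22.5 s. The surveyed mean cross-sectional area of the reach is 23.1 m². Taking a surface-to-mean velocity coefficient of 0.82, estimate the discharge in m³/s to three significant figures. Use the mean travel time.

t̄ = (22.8 + 24.9 + 23.4 + 22.7 + 22.5) / 5 = 23.26 s
v_surface = L / t̄ = 31.5 / 23.26 = 1.354 m/s
v_mean = 0.82 × 1.354 = 1.110 m/s
Q = A × v_mean = 23.1 × 1.110 = 25.65 m³/s

25.7 m³/s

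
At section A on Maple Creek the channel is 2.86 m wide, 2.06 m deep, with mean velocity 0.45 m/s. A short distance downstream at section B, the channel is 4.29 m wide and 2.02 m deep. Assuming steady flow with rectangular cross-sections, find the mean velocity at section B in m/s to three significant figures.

0.306 m/s

Q = A₁V₁ = (2.86×2.06) × 0.45 = 2.651 m³/s
A₂ = 4.29 × 2.02 = 8.666 m²
V₂ = Q/A₂ = 2.651/8.666 = 0.3059 m/s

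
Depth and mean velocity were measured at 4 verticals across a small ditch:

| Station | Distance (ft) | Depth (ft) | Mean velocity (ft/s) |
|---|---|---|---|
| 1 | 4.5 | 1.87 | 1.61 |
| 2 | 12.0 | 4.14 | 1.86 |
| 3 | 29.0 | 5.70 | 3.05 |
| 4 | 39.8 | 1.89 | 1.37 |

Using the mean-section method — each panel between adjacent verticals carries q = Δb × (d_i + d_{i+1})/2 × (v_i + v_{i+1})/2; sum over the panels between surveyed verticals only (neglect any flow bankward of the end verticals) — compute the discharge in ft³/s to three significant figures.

335 ft³/s

Panel 1-2: Δb = 7.5 ft, d̄ = (1.87+4.14)/2 = 3.005, v̄ = (1.61+1.86)/2 = 1.735 → q = 7.5×3.005×1.735 = 39.10 ft³/s
Panel 2-3: Δb = 17 ft, d̄ = (4.14+5.70)/2 = 4.92, v̄ = (1.86+3.05)/2 = 2.455 → q = 17×4.92×2.455 = 205.3 ft³/s
Panel 3-4: Δb = 10.8 ft, d̄ = (5.70+1.89)/2 = 3.795, v̄ = (3.05+1.37)/2 = 2.21 → q = 10.8×3.795×2.21 = 90.58 ft³/s
Q = Σ q = 335.0 ft³/s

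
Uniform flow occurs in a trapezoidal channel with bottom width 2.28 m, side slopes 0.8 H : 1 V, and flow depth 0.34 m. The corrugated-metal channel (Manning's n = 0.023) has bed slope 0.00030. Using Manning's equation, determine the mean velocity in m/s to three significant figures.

0.319 m/s

A = (b + z·y)·y = (2.28 + 0.8×0.34)×0.34 = 0.8677 m²
P = b + 2y√(1+z²) = 2.28 + 2×0.34×√(1+0.8²) = 3.151 m
R = A/P = 0.8677/3.151 = 0.2754 m
Q = (1/n)·A·R^(2/3)·S^(1/2) = (1/0.023) × 0.8677 × 0.2754^(2/3) × 0.00030^(1/2) = 0.2766 m³/s
V = Q/A = 0.2766/0.8677 = 0.3188 m/s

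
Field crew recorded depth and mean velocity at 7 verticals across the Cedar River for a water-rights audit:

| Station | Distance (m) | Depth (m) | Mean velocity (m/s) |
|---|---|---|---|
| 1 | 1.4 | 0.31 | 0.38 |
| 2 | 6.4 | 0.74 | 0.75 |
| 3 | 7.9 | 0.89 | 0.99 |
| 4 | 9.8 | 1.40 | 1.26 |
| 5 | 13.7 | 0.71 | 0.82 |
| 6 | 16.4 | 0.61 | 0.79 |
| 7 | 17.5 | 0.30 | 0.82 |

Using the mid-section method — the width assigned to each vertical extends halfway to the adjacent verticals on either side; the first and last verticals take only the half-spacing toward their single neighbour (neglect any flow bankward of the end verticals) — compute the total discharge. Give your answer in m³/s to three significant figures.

w_1 = (6.4 − 1.4)/2 = 2.5 m; q_1 = 0.38 × 0.31 × 2.5 = 0.2945 m³/s
w_2 = (7.9 − 1.4)/2 = 3.25 m; q_2 = 0.75 × 0.74 × 3.25 = 1.804 m³/s
w_3 = (9.8 − 6.4)/2 = 1.7 m; q_3 = 0.99 × 0.89 × 1.7 = 1.498 m³/s
w_4 = (13.7 − 7.9)/2 = 2.9 m; q_4 = 1.26 × 1.40 × 2.9 = 5.116 m³/s
w_5 = (16.4 − 9.8)/2 = 3.3 m; q_5 = 0.82 × 0.71 × 3.3 = 1.921 m³/s
w_6 = (17.5 − 13.7)/2 = 1.9 m; q_6 = 0.79 × 0.61 × 1.9 = 0.9156 m³/s
w_7 = (17.5 − 16.4)/2 = 0.55 m; q_7 = 0.82 × 0.30 × 0.55 = 0.1353 m³/s
Q = Σ qᵢ = 11.68 m³/s

11.7 m³/s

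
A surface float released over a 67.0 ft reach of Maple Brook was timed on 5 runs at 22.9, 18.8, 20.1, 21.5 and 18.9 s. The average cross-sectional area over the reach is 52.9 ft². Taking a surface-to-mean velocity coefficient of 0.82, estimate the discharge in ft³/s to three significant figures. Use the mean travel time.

142 ft³/s

t̄ = (22.9 + 18.8 + 20.1 + 21.5 + 18.9) / 5 = 20.44 s
v_surface = L / t̄ = 67.0 / 20.44 = 3.278 ft/s
v_mean = 0.82 × 3.278 = 2.688 ft/s
Q = A × v_mean = 52.9 × 2.688 = 142.2 ft³/s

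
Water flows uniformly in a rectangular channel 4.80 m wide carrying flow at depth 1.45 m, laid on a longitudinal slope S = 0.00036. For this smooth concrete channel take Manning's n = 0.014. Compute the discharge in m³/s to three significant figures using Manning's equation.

A = b·y = 4.80 × 1.45 = 6.960 m²
P = b + 2y = 4.80 + 2×1.45 = 7.700 m
R = A/P = 6.960/7.700 = 0.9039 m
Q = (1/n)·A·R^(2/3)·S^(1/2) = (1/0.014) × 6.960 × 0.9039^(2/3) × 0.00036^(1/2) = 8.818 m³/s

8.82 m³/s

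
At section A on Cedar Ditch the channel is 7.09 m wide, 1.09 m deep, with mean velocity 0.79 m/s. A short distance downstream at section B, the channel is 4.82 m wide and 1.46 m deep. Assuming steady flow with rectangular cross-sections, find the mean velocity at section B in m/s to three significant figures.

0.868 m/s

Q = A₁V₁ = (7.09×1.09) × 0.79 = 6.105 m³/s
A₂ = 4.82 × 1.46 = 7.037 m²
V₂ = Q/A₂ = 6.105/7.037 = 0.8676 m/s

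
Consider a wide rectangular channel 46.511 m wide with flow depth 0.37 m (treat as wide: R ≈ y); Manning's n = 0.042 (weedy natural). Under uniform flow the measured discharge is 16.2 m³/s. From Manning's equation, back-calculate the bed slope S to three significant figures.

A = b·y = 46.511 × 0.37 = 17.21 m²
Wide channel: R ≈ y = 0.37 m
S = (Q·n / (1·A·R^(2/3)))² = (16.2×0.042 / (1×17.21×0.5154))² = 0.005885

0.00588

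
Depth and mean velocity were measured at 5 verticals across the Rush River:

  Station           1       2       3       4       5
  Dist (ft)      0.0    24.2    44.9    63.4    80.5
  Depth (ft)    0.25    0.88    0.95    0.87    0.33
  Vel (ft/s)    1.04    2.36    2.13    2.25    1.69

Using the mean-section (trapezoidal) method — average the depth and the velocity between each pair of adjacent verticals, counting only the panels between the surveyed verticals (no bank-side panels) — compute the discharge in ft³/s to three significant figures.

Panel 1-2: Δb = 24.2 ft, d̄ = (0.25+0.88)/2 = 0.565, v̄ = (1.04+2.36)/2 = 1.7 → q = 24.2×0.565×1.7 = 23.24 ft³/s
Panel 2-3: Δb = 20.7 ft, d̄ = (0.88+0.95)/2 = 0.915, v̄ = (2.36+2.13)/2 = 2.245 → q = 20.7×0.915×2.245 = 42.52 ft³/s
Panel 3-4: Δb = 18.5 ft, d̄ = (0.95+0.87)/2 = 0.91, v̄ = (2.13+2.25)/2 = 2.19 → q = 18.5×0.91×2.19 = 36.87 ft³/s
Panel 4-5: Δb = 17.1 ft, d̄ = (0.87+0.33)/2 = 0.6, v̄ = (2.25+1.69)/2 = 1.97 → q = 17.1×0.6×1.97 = 20.21 ft³/s
Q = Σ q = 122.8 ft³/s

123 ft³/s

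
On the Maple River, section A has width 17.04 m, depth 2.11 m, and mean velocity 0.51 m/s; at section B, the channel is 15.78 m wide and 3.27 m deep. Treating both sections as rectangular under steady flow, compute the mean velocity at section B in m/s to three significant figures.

Q = A₁V₁ = (17.04×2.11) × 0.51 = 18.34 m³/s
A₂ = 15.78 × 3.27 = 51.60 m²
V₂ = Q/A₂ = 18.34/51.60 = 0.3554 m/s

0.355 m/s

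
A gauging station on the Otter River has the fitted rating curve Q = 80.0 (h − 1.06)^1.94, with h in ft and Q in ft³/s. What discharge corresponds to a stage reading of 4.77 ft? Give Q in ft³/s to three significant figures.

Q = 80.0 × (4.77 − 1.06)^1.94 = 80.0 × 3.71^1.94 = 1018 ft³/s

1020 ft³/s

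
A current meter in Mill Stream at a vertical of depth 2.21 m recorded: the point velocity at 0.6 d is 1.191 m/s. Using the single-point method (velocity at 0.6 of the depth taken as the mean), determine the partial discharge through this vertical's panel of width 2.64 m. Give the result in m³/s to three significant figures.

v̄ = v₀.₆ = 1.191 m/s
q = v̄ × d × w = 1.191 × 2.21 × 2.64 = 6.949 m³/s

6.95 m³/s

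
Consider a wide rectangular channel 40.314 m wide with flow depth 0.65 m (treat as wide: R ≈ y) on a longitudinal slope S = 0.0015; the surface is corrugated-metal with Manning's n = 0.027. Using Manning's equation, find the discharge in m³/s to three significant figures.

28.2 m³/s

A = b·y = 40.314 × 0.65 = 26.20 m²
Wide channel: R ≈ y = 0.65 m
Q = (1/n)·A·R^(2/3)·S^(1/2) = (1/0.027) × 26.20 × 0.6500^(2/3) × 0.0015^(1/2) = 28.21 m³/s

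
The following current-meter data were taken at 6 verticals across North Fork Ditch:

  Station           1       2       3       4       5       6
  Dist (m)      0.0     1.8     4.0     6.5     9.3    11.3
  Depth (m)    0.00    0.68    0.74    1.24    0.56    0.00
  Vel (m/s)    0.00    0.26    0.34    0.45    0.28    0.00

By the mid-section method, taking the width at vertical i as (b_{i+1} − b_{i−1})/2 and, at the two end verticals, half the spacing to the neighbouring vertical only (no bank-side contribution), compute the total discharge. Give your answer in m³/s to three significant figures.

2.80 m³/s

w_2 = (4.0 − 0.0)/2 = 2 m; q_2 = 0.26 × 0.68 × 2 = 0.3536 m³/s
w_3 = (6.5 − 1.8)/2 = 2.35 m; q_3 = 0.34 × 0.74 × 2.35 = 0.5913 m³/s
w_4 = (9.3 − 4.0)/2 = 2.65 m; q_4 = 0.45 × 1.24 × 2.65 = 1.479 m³/s
w_5 = (11.3 − 6.5)/2 = 2.4 m; q_5 = 0.28 × 0.56 × 2.4 = 0.3763 m³/s
Stations 1, 6 contribute zero (depth or velocity is 0).
Q = Σ qᵢ = 2.800 m³/s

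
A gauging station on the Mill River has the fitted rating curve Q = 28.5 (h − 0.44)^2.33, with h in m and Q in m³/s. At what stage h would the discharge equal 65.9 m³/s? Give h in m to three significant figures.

h − h₀ = (Q/C)^(1/b) = (65.9/28.5)^(1/2.33) = 1.433 m
h = 0.44 + 1.433 = 1.873 m

1.87 m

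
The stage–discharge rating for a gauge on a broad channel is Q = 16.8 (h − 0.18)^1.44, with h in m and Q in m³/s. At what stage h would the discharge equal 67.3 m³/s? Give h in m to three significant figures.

h − h₀ = (Q/C)^(1/b) = (67.3/16.8)^(1/1.44) = 2.621 m
h = 0.18 + 2.621 = 2.801 m

2.80 m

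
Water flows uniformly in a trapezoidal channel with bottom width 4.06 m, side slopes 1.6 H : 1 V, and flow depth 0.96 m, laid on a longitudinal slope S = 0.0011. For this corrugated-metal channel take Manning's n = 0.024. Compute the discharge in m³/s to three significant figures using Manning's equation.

5.85 m³/s

A = (b + z·y)·y = (4.06 + 1.6×0.96)×0.96 = 5.372 m²
P = b + 2y√(1+z²) = 4.06 + 2×0.96×√(1+1.6²) = 7.683 m
R = A/P = 5.372/7.683 = 0.6993 m
Q = (1/n)·A·R^(2/3)·S^(1/2) = (1/0.024) × 5.372 × 0.6993^(2/3) × 0.0011^(1/2) = 5.849 m³/s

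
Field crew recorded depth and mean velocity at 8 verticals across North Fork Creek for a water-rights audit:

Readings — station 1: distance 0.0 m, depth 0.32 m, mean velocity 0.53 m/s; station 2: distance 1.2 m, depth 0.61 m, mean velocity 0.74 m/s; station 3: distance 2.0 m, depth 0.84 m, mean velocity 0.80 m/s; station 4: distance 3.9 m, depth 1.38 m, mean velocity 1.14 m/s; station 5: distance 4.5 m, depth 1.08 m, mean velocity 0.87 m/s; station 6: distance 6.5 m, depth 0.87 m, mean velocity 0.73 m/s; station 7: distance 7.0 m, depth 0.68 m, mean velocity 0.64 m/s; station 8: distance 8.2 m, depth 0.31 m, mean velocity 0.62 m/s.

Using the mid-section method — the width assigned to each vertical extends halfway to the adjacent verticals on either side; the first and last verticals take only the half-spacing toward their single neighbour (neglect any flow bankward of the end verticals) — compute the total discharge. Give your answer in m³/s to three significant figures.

w_1 = (1.2 − 0.0)/2 = 0.6 m; q_1 = 0.53 × 0.32 × 0.6 = 0.1018 m³/s
w_2 = (2.0 − 0.0)/2 = 1 m; q_2 = 0.74 × 0.61 × 1 = 0.4514 m³/s
w_3 = (3.9 − 1.2)/2 = 1.35 m; q_3 = 0.80 × 0.84 × 1.35 = 0.9072 m³/s
w_4 = (4.5 − 2.0)/2 = 1.25 m; q_4 = 1.14 × 1.38 × 1.25 = 1.967 m³/s
w_5 = (6.5 − 3.9)/2 = 1.3 m; q_5 = 0.87 × 1.08 × 1.3 = 1.221 m³/s
w_6 = (7.0 − 4.5)/2 = 1.25 m; q_6 = 0.73 × 0.87 × 1.25 = 0.7939 m³/s
w_7 = (8.2 − 6.5)/2 = 0.85 m; q_7 = 0.64 × 0.68 × 0.85 = 0.3699 m³/s
w_8 = (8.2 − 7.0)/2 = 0.6 m; q_8 = 0.62 × 0.31 × 0.6 = 0.1153 m³/s
Q = Σ qᵢ = 5.927 m³/s

5.93 m³/s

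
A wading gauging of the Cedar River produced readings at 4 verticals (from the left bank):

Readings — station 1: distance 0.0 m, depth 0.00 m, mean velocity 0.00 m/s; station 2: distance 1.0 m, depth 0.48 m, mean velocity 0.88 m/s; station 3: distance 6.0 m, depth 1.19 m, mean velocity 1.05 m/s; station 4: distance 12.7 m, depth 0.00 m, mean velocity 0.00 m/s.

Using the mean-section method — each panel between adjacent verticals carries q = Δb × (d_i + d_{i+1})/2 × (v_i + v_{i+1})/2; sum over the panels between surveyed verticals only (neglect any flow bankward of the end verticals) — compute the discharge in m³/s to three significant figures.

Panel 1-2: Δb = 1 m, d̄ = (0.00+0.48)/2 = 0.24, v̄ = (0.00+0.88)/2 = 0.44 → q = 1×0.24×0.44 = 0.1056 m³/s
Panel 2-3: Δb = 5 m, d̄ = (0.48+1.19)/2 = 0.835, v̄ = (0.88+1.05)/2 = 0.965 → q = 5×0.835×0.965 = 4.029 m³/s
Panel 3-4: Δb = 6.7 m, d̄ = (1.19+0.00)/2 = 0.595, v̄ = (1.05+0.00)/2 = 0.525 → q = 6.7×0.595×0.525 = 2.093 m³/s
Q = Σ q = 6.227 m³/s

6.23 m³/s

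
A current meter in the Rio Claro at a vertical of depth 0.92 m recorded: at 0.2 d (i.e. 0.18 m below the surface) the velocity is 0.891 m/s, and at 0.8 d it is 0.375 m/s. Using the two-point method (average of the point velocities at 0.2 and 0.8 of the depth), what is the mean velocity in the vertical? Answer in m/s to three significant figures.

0.633 m/s

v̄ = (0.891 + 0.375) / 2 = 0.6330 m/s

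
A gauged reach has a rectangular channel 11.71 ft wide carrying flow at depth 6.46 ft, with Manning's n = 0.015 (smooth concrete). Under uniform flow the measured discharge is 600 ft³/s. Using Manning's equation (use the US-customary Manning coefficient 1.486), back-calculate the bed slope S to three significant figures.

0.00144

A = b·y = 11.71 × 6.46 = 75.65 ft²
P = b + 2y = 11.71 + 2×6.46 = 24.63 ft
R = A/P = 75.65/24.63 = 3.071 ft
S = (Q·n / (1.486·A·R^(2/3)))² = (600×0.015 / (1.486×75.65×2.113))² = 0.001436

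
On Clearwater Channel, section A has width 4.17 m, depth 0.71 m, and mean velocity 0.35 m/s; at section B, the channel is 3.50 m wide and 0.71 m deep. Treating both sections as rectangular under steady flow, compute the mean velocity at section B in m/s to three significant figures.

0.417 m/s

Q = A₁V₁ = (4.17×0.71) × 0.35 = 1.036 m³/s
A₂ = 3.50 × 0.71 = 2.485 m²
V₂ = Q/A₂ = 1.036/2.485 = 0.4170 m/s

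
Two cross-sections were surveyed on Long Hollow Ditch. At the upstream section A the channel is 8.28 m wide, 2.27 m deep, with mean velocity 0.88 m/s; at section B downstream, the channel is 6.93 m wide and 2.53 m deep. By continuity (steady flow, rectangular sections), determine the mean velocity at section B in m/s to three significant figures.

Q = A₁V₁ = (8.28×2.27) × 0.88 = 16.54 m³/s
A₂ = 6.93 × 2.53 = 17.53 m²
V₂ = Q/A₂ = 16.54/17.53 = 0.9434 m/s

0.943 m/s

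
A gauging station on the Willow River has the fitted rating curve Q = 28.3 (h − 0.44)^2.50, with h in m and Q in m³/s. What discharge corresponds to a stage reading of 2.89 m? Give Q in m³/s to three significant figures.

266 m³/s

Q = 28.3 × (2.89 − 0.44)^2.50 = 28.3 × 2.45^2.50 = 265.9 m³/s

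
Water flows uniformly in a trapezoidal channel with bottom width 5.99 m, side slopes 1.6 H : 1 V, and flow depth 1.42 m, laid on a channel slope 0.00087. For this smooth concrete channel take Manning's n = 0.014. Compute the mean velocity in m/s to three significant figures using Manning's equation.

2.15 m/s

A = (b + z·y)·y = (5.99 + 1.6×1.42)×1.42 = 11.73 m²
P = b + 2y√(1+z²) = 5.99 + 2×1.42×√(1+1.6²) = 11.35 m
R = A/P = 11.73/11.35 = 1.034 m
Q = (1/n)·A·R^(2/3)·S^(1/2) = (1/0.014) × 11.73 × 1.034^(2/3) × 0.00087^(1/2) = 25.27 m³/s
V = Q/A = 25.27/11.73 = 2.154 m/s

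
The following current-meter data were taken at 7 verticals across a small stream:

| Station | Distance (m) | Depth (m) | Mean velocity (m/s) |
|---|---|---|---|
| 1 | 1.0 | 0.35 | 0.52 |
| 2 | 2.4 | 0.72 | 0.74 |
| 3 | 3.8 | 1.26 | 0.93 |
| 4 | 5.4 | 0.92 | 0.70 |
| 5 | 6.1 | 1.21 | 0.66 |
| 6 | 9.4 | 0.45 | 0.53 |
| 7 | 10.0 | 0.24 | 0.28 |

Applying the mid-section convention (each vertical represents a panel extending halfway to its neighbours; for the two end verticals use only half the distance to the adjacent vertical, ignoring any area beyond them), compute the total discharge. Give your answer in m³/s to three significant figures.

w_1 = (2.4 − 1.0)/2 = 0.7 m; q_1 = 0.52 × 0.35 × 0.7 = 0.1274 m³/s
w_2 = (3.8 − 1.0)/2 = 1.4 m; q_2 = 0.74 × 0.72 × 1.4 = 0.7459 m³/s
w_3 = (5.4 − 2.4)/2 = 1.5 m; q_3 = 0.93 × 1.26 × 1.5 = 1.758 m³/s
w_4 = (6.1 − 3.8)/2 = 1.15 m; q_4 = 0.70 × 0.92 × 1.15 = 0.7406 m³/s
w_5 = (9.4 − 5.4)/2 = 2 m; q_5 = 0.66 × 1.21 × 2 = 1.597 m³/s
w_6 = (10.0 − 6.1)/2 = 1.95 m; q_6 = 0.53 × 0.45 × 1.95 = 0.4651 m³/s
w_7 = (10.0 − 9.4)/2 = 0.3 m; q_7 = 0.28 × 0.24 × 0.3 = 0.02016 m³/s
Q = Σ qᵢ = 5.454 m³/s

5.45 m³/s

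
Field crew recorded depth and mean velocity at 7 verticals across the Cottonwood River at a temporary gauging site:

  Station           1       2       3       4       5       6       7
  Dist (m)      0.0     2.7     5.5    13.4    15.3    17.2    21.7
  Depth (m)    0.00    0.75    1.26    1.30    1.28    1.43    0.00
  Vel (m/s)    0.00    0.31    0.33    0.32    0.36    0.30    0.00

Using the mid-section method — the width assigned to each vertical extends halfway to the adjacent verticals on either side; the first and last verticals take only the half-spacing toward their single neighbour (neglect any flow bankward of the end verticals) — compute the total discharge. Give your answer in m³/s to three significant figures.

w_2 = (5.5 − 0.0)/2 = 2.75 m; q_2 = 0.31 × 0.75 × 2.75 = 0.6394 m³/s
w_3 = (13.4 − 2.7)/2 = 5.35 m; q_3 = 0.33 × 1.26 × 5.35 = 2.225 m³/s
w_4 = (15.3 − 5.5)/2 = 4.9 m; q_4 = 0.32 × 1.30 × 4.9 = 2.038 m³/s
w_5 = (17.2 − 13.4)/2 = 1.9 m; q_5 = 0.36 × 1.28 × 1.9 = 0.8755 m³/s
w_6 = (21.7 − 15.3)/2 = 3.2 m; q_6 = 0.30 × 1.43 × 3.2 = 1.373 m³/s
Stations 1, 7 contribute zero (depth or velocity is 0).
Q = Σ qᵢ = 7.151 m³/s

7.15 m³/s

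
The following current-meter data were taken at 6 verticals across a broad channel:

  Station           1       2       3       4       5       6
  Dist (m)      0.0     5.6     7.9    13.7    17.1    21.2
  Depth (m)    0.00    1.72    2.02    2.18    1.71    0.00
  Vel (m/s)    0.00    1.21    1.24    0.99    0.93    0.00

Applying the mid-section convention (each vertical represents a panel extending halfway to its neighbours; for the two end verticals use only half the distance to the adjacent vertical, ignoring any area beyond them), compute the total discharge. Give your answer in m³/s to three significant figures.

34.3 m³/s

w_2 = (7.9 − 0.0)/2 = 3.95 m; q_2 = 1.21 × 1.72 × 3.95 = 8.221 m³/s
w_3 = (13.7 − 5.6)/2 = 4.05 m; q_3 = 1.24 × 2.02 × 4.05 = 10.14 m³/s
w_4 = (17.1 − 7.9)/2 = 4.6 m; q_4 = 0.99 × 2.18 × 4.6 = 9.928 m³/s
w_5 = (21.2 − 13.7)/2 = 3.75 m; q_5 = 0.93 × 1.71 × 3.75 = 5.964 m³/s
Stations 1, 6 contribute zero (depth or velocity is 0).
Q = Σ qᵢ = 34.26 m³/s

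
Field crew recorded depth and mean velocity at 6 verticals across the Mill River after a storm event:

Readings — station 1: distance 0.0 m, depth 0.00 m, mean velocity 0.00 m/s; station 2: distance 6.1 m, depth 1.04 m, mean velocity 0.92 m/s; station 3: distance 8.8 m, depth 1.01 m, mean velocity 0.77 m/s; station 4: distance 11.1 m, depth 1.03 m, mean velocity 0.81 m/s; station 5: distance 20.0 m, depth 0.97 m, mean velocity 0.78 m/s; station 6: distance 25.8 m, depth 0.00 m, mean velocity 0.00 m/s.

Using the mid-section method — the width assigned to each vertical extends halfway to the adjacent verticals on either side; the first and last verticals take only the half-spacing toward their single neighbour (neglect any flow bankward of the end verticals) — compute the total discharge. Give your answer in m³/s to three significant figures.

16.4 m³/s

w_2 = (8.8 − 0.0)/2 = 4.4 m; q_2 = 0.92 × 1.04 × 4.4 = 4.210 m³/s
w_3 = (11.1 − 6.1)/2 = 2.5 m; q_3 = 0.77 × 1.01 × 2.5 = 1.944 m³/s
w_4 = (20.0 − 8.8)/2 = 5.6 m; q_4 = 0.81 × 1.03 × 5.6 = 4.672 m³/s
w_5 = (25.8 − 11.1)/2 = 7.35 m; q_5 = 0.78 × 0.97 × 7.35 = 5.561 m³/s
Stations 1, 6 contribute zero (depth or velocity is 0).
Q = Σ qᵢ = 16.39 m³/s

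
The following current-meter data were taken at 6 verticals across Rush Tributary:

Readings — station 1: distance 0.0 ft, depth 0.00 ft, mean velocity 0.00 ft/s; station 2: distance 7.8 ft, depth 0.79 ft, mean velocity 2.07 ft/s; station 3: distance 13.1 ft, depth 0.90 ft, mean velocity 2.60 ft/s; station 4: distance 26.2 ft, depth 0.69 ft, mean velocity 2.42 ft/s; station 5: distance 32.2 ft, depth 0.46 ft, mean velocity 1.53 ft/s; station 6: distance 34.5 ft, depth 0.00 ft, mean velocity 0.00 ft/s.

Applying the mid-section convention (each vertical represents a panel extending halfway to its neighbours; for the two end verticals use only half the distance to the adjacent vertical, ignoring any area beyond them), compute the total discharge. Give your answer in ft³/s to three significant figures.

w_2 = (13.1 − 0.0)/2 = 6.55 ft; q_2 = 2.07 × 0.79 × 6.55 = 10.71 ft³/s
w_3 = (26.2 − 7.8)/2 = 9.2 ft; q_3 = 2.60 × 0.90 × 9.2 = 21.53 ft³/s
w_4 = (32.2 − 13.1)/2 = 9.55 ft; q_4 = 2.42 × 0.69 × 9.55 = 15.95 ft³/s
w_5 = (34.5 − 26.2)/2 = 4.15 ft; q_5 = 1.53 × 0.46 × 4.15 = 2.921 ft³/s
Stations 1, 6 contribute zero (depth or velocity is 0).
Q = Σ qᵢ = 51.11 ft³/s

51.1 ft³/s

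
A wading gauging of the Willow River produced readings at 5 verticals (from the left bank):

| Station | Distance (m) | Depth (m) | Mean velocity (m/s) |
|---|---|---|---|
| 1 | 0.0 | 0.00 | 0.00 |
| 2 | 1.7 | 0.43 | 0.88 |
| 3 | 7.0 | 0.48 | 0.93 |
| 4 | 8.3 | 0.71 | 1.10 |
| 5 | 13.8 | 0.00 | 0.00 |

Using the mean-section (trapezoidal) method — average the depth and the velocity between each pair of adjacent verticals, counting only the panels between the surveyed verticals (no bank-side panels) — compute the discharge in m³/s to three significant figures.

4.20 m³/s

Panel 1-2: Δb = 1.7 m, d̄ = (0.00+0.43)/2 = 0.215, v̄ = (0.00+0.88)/2 = 0.44 → q = 1.7×0.215×0.44 = 0.1608 m³/s
Panel 2-3: Δb = 5.3 m, d̄ = (0.43+0.48)/2 = 0.455, v̄ = (0.88+0.93)/2 = 0.905 → q = 5.3×0.455×0.905 = 2.182 m³/s
Panel 3-4: Δb = 1.3 m, d̄ = (0.48+0.71)/2 = 0.595, v̄ = (0.93+1.10)/2 = 1.015 → q = 1.3×0.595×1.015 = 0.7851 m³/s
Panel 4-5: Δb = 5.5 m, d̄ = (0.71+0.00)/2 = 0.355, v̄ = (1.10+0.00)/2 = 0.55 → q = 5.5×0.355×0.55 = 1.074 m³/s
Q = Σ q = 4.202 m³/s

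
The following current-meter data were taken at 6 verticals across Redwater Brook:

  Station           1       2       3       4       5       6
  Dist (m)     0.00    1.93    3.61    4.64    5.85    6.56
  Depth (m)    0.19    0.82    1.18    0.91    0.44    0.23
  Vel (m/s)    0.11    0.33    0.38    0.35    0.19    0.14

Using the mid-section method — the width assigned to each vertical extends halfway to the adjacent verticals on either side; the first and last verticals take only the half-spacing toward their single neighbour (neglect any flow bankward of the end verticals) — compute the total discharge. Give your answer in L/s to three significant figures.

1560 L/s

w_1 = (1.93 − 0.00)/2 = 0.965 m; q_1 = 0.11 × 0.19 × 0.965 = 0.02017 m³/s
w_2 = (3.61 − 0.00)/2 = 1.805 m; q_2 = 0.33 × 0.82 × 1.805 = 0.4884 m³/s
w_3 = (4.64 − 1.93)/2 = 1.355 m; q_3 = 0.38 × 1.18 × 1.355 = 0.6076 m³/s
w_4 = (5.85 − 3.61)/2 = 1.12 m; q_4 = 0.35 × 0.91 × 1.12 = 0.3567 m³/s
w_5 = (6.56 − 4.64)/2 = 0.96 m; q_5 = 0.19 × 0.44 × 0.96 = 0.08026 m³/s
w_6 = (6.56 − 5.85)/2 = 0.355 m; q_6 = 0.14 × 0.23 × 0.355 = 0.01143 m³/s
Q = Σ qᵢ = 1.565 m³/s
= 1.565 × 1000 = 1565 L/s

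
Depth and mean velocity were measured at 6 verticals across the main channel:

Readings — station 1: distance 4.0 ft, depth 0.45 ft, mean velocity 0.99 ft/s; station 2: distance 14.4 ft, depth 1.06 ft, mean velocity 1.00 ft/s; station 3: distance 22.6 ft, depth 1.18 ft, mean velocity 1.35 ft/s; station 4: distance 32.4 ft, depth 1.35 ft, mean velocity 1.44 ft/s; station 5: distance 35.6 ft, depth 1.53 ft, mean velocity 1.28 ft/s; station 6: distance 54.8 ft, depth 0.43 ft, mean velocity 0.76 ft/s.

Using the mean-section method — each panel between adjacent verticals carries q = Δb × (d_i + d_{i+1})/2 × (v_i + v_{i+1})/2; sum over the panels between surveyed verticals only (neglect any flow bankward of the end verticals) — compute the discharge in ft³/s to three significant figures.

61.4 ft³/s

Panel 1-2: Δb = 10.4 ft, d̄ = (0.45+1.06)/2 = 0.755, v̄ = (0.99+1.00)/2 = 0.995 → q = 10.4×0.755×0.995 = 7.813 ft³/s
Panel 2-3: Δb = 8.2 ft, d̄ = (1.06+1.18)/2 = 1.12, v̄ = (1.00+1.35)/2 = 1.175 → q = 8.2×1.12×1.175 = 10.79 ft³/s
Panel 3-4: Δb = 9.8 ft, d̄ = (1.18+1.35)/2 = 1.265, v̄ = (1.35+1.44)/2 = 1.395 → q = 9.8×1.265×1.395 = 17.29 ft³/s
Panel 4-5: Δb = 3.2 ft, d̄ = (1.35+1.53)/2 = 1.44, v̄ = (1.44+1.28)/2 = 1.36 → q = 3.2×1.44×1.36 = 6.267 ft³/s
Panel 5-6: Δb = 19.2 ft, d̄ = (1.53+0.43)/2 = 0.98, v̄ = (1.28+0.76)/2 = 1.02 → q = 19.2×0.98×1.02 = 19.19 ft³/s
Q = Σ q = 61.36 ft³/s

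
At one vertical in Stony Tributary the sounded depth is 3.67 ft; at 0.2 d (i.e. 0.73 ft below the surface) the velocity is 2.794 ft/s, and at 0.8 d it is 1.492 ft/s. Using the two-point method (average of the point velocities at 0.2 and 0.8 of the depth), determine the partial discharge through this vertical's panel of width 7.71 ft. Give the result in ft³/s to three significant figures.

60.6 ft³/s

v̄ = (2.794 + 1.492) / 2 = 2.143 ft/s
q = v̄ × d × w = 2.143 × 3.67 × 7.71 = 60.64 ft³/s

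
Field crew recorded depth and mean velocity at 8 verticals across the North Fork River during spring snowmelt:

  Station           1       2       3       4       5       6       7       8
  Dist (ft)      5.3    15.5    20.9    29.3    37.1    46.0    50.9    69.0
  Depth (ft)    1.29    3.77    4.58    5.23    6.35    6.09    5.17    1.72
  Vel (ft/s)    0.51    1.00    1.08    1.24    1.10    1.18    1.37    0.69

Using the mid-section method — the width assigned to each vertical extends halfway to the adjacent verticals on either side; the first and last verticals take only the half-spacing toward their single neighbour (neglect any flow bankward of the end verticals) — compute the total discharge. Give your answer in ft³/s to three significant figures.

w_1 = (15.5 − 5.3)/2 = 5.1 ft; q_1 = 0.51 × 1.29 × 5.1 = 3.355 ft³/s
w_2 = (20.9 − 5.3)/2 = 7.8 ft; q_2 = 1.00 × 3.77 × 7.8 = 29.41 ft³/s
w_3 = (29.3 − 15.5)/2 = 6.9 ft; q_3 = 1.08 × 4.58 × 6.9 = 34.13 ft³/s
w_4 = (37.1 − 20.9)/2 = 8.1 ft; q_4 = 1.24 × 5.23 × 8.1 = 52.53 ft³/s
w_5 = (46.0 − 29.3)/2 = 8.35 ft; q_5 = 1.10 × 6.35 × 8.35 = 58.32 ft³/s
w_6 = (50.9 − 37.1)/2 = 6.9 ft; q_6 = 1.18 × 6.09 × 6.9 = 49.58 ft³/s
w_7 = (69.0 − 46.0)/2 = 11.5 ft; q_7 = 1.37 × 5.17 × 11.5 = 81.45 ft³/s
w_8 = (69.0 − 50.9)/2 = 9.05 ft; q_8 = 0.69 × 1.72 × 9.05 = 10.74 ft³/s
Q = Σ qᵢ = 319.5 ft³/s

320 ft³/s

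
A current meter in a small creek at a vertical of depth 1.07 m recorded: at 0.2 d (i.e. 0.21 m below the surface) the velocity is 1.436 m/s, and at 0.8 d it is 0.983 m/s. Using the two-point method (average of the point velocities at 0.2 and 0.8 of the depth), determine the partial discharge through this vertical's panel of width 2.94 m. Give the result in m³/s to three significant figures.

3.80 m³/s

v̄ = (1.436 + 0.983) / 2 = 1.210 m/s
q = v̄ × d × w = 1.210 × 1.07 × 2.94 = 3.805 m³/s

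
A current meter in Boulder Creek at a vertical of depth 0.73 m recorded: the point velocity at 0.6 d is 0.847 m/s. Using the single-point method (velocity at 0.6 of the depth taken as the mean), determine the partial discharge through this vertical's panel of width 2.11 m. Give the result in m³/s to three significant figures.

v̄ = v₀.₆ = 0.847 m/s
q = v̄ × d × w = 0.8470 × 0.73 × 2.11 = 1.305 m³/s

1.30 m³/s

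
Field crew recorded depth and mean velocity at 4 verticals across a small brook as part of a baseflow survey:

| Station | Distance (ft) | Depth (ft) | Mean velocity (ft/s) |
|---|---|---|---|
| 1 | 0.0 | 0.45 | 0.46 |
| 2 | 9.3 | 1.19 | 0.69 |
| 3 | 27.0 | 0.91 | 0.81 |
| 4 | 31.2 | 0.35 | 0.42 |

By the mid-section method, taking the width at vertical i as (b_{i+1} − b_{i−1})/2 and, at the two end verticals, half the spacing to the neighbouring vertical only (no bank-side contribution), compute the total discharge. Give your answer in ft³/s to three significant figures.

w_1 = (9.3 − 0.0)/2 = 4.65 ft; q_1 = 0.46 × 0.45 × 4.65 = 0.9626 ft³/s
w_2 = (27.0 − 0.0)/2 = 13.5 ft; q_2 = 0.69 × 1.19 × 13.5 = 11.08 ft³/s
w_3 = (31.2 − 9.3)/2 = 10.95 ft; q_3 = 0.81 × 0.91 × 10.95 = 8.071 ft³/s
w_4 = (31.2 − 27.0)/2 = 2.1 ft; q_4 = 0.42 × 0.35 × 2.1 = 0.3087 ft³/s
Q = Σ qᵢ = 20.43 ft³/s

20.4 ft³/s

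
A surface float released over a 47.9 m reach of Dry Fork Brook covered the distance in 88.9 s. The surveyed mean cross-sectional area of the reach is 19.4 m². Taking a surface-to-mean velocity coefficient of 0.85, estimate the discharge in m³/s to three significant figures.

8.88 m³/s

v_surface = L / t̄ = 47.9 / 88.9 = 0.5388 m/s
v_mean = 0.85 × 0.5388 = 0.4580 m/s
Q = A × v_mean = 19.4 × 0.4580 = 8.885 m³/s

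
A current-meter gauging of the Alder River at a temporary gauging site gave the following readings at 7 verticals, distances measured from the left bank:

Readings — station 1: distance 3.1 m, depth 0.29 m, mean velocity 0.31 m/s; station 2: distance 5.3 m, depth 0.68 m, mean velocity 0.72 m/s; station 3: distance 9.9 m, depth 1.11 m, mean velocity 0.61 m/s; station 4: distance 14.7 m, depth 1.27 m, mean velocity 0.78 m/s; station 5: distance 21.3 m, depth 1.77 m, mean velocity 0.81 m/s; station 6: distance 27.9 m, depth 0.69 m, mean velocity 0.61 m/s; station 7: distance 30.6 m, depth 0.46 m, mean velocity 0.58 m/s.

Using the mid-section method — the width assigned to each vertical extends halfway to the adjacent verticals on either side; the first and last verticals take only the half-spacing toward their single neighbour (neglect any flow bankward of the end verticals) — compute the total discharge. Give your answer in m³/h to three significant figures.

w_1 = (5.3 − 3.1)/2 = 1.1 m; q_1 = 0.31 × 0.29 × 1.1 = 0.09889 m³/s
w_2 = (9.9 − 3.1)/2 = 3.4 m; q_2 = 0.72 × 0.68 × 3.4 = 1.665 m³/s
w_3 = (14.7 − 5.3)/2 = 4.7 m; q_3 = 0.61 × 1.11 × 4.7 = 3.182 m³/s
w_4 = (21.3 − 9.9)/2 = 5.7 m; q_4 = 0.78 × 1.27 × 5.7 = 5.646 m³/s
w_5 = (27.9 − 14.7)/2 = 6.6 m; q_5 = 0.81 × 1.77 × 6.6 = 9.462 m³/s
w_6 = (30.6 − 21.3)/2 = 4.65 m; q_6 = 0.61 × 0.69 × 4.65 = 1.957 m³/s
w_7 = (30.6 − 27.9)/2 = 1.35 m; q_7 = 0.58 × 0.46 × 1.35 = 0.3602 m³/s
Q = Σ qᵢ = 22.37 m³/s
= 22.37 × 3600 = 80540 m³/h

80500 m³/h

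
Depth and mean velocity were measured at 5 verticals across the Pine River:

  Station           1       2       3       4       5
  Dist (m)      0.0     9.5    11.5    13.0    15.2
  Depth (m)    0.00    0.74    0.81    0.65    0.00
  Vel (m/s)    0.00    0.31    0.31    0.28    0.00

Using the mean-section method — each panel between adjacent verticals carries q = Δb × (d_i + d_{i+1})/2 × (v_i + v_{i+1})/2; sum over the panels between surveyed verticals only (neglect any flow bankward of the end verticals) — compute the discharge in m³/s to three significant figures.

Panel 1-2: Δb = 9.5 m, d̄ = (0.00+0.74)/2 = 0.37, v̄ = (0.00+0.31)/2 = 0.155 → q = 9.5×0.37×0.155 = 0.5448 m³/s
Panel 2-3: Δb = 2 m, d̄ = (0.74+0.81)/2 = 0.775, v̄ = (0.31+0.31)/2 = 0.31 → q = 2×0.775×0.31 = 0.4805 m³/s
Panel 3-4: Δb = 1.5 m, d̄ = (0.81+0.65)/2 = 0.73, v̄ = (0.31+0.28)/2 = 0.295 → q = 1.5×0.73×0.295 = 0.3230 m³/s
Panel 4-5: Δb = 2.2 m, d̄ = (0.65+0.00)/2 = 0.325, v̄ = (0.28+0.00)/2 = 0.14 → q = 2.2×0.325×0.14 = 0.1001 m³/s
Q = Σ q = 1.448 m³/s

1.45 m³/s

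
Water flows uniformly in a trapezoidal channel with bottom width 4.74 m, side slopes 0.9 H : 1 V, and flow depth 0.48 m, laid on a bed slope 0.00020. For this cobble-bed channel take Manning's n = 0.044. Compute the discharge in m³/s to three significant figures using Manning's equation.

A = (b + z·y)·y = (4.74 + 0.9×0.48)×0.48 = 2.483 m²
P = b + 2y√(1+z²) = 4.74 + 2×0.48×√(1+0.9²) = 6.032 m
R = A/P = 2.483/6.032 = 0.4116 m
Q = (1/n)·A·R^(2/3)·S^(1/2) = (1/0.044) × 2.483 × 0.4116^(2/3) × 0.00020^(1/2) = 0.4415 m³/s

0.442 m³/s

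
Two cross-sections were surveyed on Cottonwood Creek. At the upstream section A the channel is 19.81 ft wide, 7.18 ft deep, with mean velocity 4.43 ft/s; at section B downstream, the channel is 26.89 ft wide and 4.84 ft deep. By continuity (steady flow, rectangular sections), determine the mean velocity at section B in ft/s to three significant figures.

4.84 ft/s

Q = A₁V₁ = (19.81×7.18) × 4.43 = 630.1 ft³/s
A₂ = 26.89 × 4.84 = 130.1 ft²
V₂ = Q/A₂ = 630.1/130.1 = 4.841 ft/s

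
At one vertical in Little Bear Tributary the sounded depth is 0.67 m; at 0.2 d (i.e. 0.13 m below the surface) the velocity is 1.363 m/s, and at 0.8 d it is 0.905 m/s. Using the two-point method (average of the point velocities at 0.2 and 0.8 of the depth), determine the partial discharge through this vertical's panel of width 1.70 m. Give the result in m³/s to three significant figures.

v̄ = (1.363 + 0.905) / 2 = 1.134 m/s
q = v̄ × d × w = 1.134 × 0.67 × 1.70 = 1.292 m³/s

1.29 m³/s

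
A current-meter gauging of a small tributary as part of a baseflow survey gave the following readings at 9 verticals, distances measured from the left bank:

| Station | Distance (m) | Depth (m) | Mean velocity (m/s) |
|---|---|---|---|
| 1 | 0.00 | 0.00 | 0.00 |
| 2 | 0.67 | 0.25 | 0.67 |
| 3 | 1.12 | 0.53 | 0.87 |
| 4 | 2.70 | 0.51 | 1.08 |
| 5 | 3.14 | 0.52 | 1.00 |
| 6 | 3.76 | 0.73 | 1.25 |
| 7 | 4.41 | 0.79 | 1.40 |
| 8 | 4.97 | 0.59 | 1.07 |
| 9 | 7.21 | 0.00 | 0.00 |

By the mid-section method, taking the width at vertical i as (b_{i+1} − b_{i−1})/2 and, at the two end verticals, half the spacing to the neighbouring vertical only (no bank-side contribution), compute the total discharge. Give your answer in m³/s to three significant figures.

3.53 m³/s

w_2 = (1.12 − 0.00)/2 = 0.56 m; q_2 = 0.67 × 0.25 × 0.56 = 0.09380 m³/s
w_3 = (2.70 − 0.67)/2 = 1.015 m; q_3 = 0.87 × 0.53 × 1.015 = 0.4680 m³/s
w_4 = (3.14 − 1.12)/2 = 1.01 m; q_4 = 1.08 × 0.51 × 1.01 = 0.5563 m³/s
w_5 = (3.76 − 2.70)/2 = 0.53 m; q_5 = 1.00 × 0.52 × 0.53 = 0.2756 m³/s
w_6 = (4.41 − 3.14)/2 = 0.635 m; q_6 = 1.25 × 0.73 × 0.635 = 0.5794 m³/s
w_7 = (4.97 − 3.76)/2 = 0.605 m; q_7 = 1.40 × 0.79 × 0.605 = 0.6691 m³/s
w_8 = (7.21 − 4.41)/2 = 1.4 m; q_8 = 1.07 × 0.59 × 1.4 = 0.8838 m³/s
Stations 1, 9 contribute zero (depth or velocity is 0).
Q = Σ qᵢ = 3.526 m³/s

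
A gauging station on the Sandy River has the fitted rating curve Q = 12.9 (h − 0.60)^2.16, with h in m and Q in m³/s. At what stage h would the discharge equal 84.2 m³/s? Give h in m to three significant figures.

h − h₀ = (Q/C)^(1/b) = (84.2/12.9)^(1/2.16) = 2.383 m
h = 0.60 + 2.383 = 2.983 m

2.98 m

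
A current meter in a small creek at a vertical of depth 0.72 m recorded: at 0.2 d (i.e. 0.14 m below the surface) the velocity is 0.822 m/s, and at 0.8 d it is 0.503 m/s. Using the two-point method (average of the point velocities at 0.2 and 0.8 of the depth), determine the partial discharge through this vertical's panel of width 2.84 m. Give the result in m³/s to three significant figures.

1.35 m³/s

v̄ = (0.822 + 0.503) / 2 = 0.6625 m/s
q = v̄ × d × w = 0.6625 × 0.72 × 2.84 = 1.355 m³/s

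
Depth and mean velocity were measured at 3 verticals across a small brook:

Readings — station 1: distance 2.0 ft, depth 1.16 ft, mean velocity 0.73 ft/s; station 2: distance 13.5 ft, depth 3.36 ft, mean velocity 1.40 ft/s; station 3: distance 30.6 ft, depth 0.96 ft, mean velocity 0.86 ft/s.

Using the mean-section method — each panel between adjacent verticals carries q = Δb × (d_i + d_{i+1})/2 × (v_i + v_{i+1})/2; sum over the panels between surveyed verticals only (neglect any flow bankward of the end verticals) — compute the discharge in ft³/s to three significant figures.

Panel 1-2: Δb = 11.5 ft, d̄ = (1.16+3.36)/2 = 2.26, v̄ = (0.73+1.40)/2 = 1.065 → q = 11.5×2.26×1.065 = 27.68 ft³/s
Panel 2-3: Δb = 17.1 ft, d̄ = (3.36+0.96)/2 = 2.16, v̄ = (1.40+0.86)/2 = 1.13 → q = 17.1×2.16×1.13 = 41.74 ft³/s
Q = Σ q = 69.42 ft³/s

69.4 ft³/s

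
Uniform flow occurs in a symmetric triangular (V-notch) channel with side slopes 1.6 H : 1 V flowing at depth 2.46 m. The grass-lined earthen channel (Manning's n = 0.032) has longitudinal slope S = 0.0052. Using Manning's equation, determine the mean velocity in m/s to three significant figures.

2.32 m/s

A = z·y² = 1.6×2.46² = 9.683 m²
P = 2y√(1+z²) = 2×2.46×√(1+1.6²) = 9.283 m
R = A/P = 9.683/9.283 = 1.043 m
Q = (1/n)·A·R^(2/3)·S^(1/2) = (1/0.032) × 9.683 × 1.043^(2/3) × 0.0052^(1/2) = 22.44 m³/s
V = Q/A = 22.44/9.683 = 2.318 m/s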